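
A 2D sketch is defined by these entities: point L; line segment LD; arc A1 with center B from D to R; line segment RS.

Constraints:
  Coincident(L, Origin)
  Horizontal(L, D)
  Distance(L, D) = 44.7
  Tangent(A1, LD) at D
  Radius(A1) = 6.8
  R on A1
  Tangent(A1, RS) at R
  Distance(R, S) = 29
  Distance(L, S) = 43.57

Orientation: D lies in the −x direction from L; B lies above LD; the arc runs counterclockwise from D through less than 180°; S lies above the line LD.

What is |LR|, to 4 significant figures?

38.52

Checks: |BD| = 6.800 ✓; |BR| = 6.800 ✓; ∠(BR, RS) = 90.00° ✓; |RS| = 29.00 ✓; |LS| = 43.57 ✓.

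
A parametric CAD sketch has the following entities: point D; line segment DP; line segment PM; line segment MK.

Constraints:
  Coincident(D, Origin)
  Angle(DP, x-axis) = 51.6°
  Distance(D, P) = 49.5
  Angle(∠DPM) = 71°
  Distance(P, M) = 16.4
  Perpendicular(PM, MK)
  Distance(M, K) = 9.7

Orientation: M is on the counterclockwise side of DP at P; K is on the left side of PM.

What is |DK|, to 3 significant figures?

37.1

∠DPM = 71.0°, so PM runs at 51.6° + (180° − 71.0°) = 161° from the x-axis; with |PM| = 16.4, M = P + 16.4·(cos 161°, sin 161°) = (15.3, 44.2). The perpendicularity gives MK at right angles to PM; with |MK| = 9.7 on the left of PM, K = M + 9.7·(-0.332, -0.943) = (12.1, 35.1). Then |DK| = |K − D| = 37.1.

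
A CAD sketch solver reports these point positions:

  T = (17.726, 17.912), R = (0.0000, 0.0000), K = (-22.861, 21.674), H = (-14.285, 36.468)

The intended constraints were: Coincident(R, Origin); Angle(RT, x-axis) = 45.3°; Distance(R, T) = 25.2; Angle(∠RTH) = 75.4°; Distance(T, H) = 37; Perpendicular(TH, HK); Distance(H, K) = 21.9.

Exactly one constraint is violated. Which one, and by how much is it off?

Distance(H, K) = 21.9 — off by 4.80.

R = (0.00, 0.00) ✓; RT at 45.30° ✓; |RT| = 25.20 ✓; ∠RTH = 75.40° ✓; |TH| = 37.00 ✓; ∠(TH, HK) = 90.00° ✓; |HK| = 17.10 ✗.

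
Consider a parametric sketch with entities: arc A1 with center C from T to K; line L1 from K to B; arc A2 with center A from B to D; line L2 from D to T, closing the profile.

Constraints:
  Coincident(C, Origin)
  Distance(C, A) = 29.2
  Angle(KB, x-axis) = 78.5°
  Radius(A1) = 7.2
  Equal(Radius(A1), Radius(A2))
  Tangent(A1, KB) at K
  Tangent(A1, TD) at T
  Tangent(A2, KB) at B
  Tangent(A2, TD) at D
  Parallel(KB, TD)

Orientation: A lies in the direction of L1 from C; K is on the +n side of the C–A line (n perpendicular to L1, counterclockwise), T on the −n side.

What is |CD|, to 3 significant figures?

30.1

The slot axis is L1's direction at 78.5°, so u = (cos 78.5°, sin 78.5°) = (0.199, 0.980) and n = (−sin 78.5°, cos 78.5°) = (-0.980, 0.199). C is at the origin and A lies 29.2 along u from C, so A = 29.2·u = (5.82, 28.6). Tangency of A1 to both parallel lines with radius 7.2 puts K and T at C ± 7.2·n: K = (-7.06, 1.44), T = (7.06, -1.44). Equal radii place B and D the same way about A: B = A + 7.2·n = (-1.23, 30.0), D = A − 7.2·n = (12.9, 27.2). Then |CD| = |D − C| = 30.1.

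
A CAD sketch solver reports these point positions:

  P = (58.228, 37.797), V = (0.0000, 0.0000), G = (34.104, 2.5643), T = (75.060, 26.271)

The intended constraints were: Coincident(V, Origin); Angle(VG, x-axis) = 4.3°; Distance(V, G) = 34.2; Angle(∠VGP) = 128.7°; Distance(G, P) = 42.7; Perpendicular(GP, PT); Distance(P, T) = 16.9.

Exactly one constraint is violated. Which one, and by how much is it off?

Distance(P, T) = 16.9 — off by 3.50.

V = (0.00, 0.00) ✓; VG at 4.300° ✓; |VG| = 34.20 ✓; ∠VGP = 128.7° ✓; |GP| = 42.70 ✓; ∠(GP, PT) = 90.00° ✓; |PT| = 20.40 ✗.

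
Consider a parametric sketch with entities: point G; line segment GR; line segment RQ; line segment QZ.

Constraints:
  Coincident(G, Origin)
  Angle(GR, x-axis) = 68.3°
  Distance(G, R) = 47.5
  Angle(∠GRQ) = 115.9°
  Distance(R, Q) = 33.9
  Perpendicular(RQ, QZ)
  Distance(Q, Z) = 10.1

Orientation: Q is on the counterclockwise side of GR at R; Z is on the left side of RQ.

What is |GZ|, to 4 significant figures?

63.65

G is at the origin; GR runs at 68.3° with length 47.5, so R = 47.5·(cos 68.3°, sin 68.3°) = (17.56, 44.13). ∠GRQ = 115.9°, so RQ runs at 68.3° + (180° − 115.9°) = 132.4° from the x-axis; with |RQ| = 33.9, Q = R + 33.9·(cos 132.4°, sin 132.4°) = (-5.296, 69.17). RQ ⟂ QZ; with |QZ| = 10.1 on the left of RQ, Z = Q + 10.1·(-0.7385, -0.6743) = (-12.75, 62.36). Then |GZ| = |Z − G| = 63.65.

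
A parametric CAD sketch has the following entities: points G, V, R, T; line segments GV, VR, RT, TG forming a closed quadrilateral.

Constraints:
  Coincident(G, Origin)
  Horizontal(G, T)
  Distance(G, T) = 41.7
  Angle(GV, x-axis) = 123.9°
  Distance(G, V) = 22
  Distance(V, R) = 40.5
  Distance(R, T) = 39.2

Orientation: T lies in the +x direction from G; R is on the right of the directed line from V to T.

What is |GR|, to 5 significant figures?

18.767

G is at the origin; G and T share the same y with |GT| = 41.7 and T in +x, so T = (41.7, 0). GV runs at 123.9° with |GV| = 22.0, so V = (-12.270, 18.260). R is determined by |VR| = 40.5 and |RT| = 39.2 together: it lies at the intersection of circle(V, 40.5) and circle(T, 39.2). With |VT| = 56.976, the foot of the radical line on VT is 29.397 from V and the perpendicular offset is √(40.5² − 29.397²) = 27.858. Taking the right-of-VT solution: R = (6.6479, -17.550).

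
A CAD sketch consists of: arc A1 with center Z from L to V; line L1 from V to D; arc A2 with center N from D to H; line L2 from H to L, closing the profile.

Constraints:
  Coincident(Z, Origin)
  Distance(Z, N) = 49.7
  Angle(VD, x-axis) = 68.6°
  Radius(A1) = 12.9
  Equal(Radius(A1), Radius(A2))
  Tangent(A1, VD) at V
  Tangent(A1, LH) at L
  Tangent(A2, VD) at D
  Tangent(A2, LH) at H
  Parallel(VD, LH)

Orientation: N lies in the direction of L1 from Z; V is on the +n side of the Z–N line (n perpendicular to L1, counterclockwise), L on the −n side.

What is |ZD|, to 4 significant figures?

51.35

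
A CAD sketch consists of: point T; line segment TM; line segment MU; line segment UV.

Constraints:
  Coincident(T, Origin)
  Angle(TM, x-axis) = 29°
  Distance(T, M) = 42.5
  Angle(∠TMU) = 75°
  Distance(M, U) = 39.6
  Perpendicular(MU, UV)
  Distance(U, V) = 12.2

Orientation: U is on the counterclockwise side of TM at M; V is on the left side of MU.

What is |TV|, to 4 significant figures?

40.63

T is at the origin; TM runs at 29.0° with length 42.5, so M = 42.5·(cos 29.0°, sin 29.0°) = (37.17, 20.60). ∠TMU = 75.0°, so MU runs at 29.0° + (180° − 75.0°) = 134.0° from the x-axis; with |MU| = 39.6, U = M + 39.6·(cos 134.0°, sin 134.0°) = (9.663, 49.09). The perpendicularity gives UV at right angles to MU; with |UV| = 12.2 on the left of MU, V = U + 12.2·(-0.7193, -0.6947) = (0.8869, 40.62). Then |TV| = |V − T| = 40.63.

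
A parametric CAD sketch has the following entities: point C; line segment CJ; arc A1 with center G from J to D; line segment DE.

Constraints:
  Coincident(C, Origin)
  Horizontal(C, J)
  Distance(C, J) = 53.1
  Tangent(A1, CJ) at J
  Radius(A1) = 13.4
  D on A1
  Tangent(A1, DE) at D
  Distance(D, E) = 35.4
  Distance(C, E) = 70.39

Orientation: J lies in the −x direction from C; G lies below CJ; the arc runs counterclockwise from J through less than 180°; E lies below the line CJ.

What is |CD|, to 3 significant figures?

67.9

Checks: |CJ| = 53.10 ✓; |GD| = 13.40 ✓; ∠(GD, DE) = 90.00° ✓; |DE| = 35.40 ✓; |CE| = 70.39 ✓.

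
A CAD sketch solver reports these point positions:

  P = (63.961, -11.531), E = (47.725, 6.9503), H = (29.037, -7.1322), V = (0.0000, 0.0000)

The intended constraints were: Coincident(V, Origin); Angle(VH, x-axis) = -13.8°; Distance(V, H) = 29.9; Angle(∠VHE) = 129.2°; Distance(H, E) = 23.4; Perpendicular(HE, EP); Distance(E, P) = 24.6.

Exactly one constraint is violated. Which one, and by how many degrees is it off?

Perpendicular(HE, EP) — off by 4.30°.

V = (0.00, 0.00) ✓; VH at -13.80° ✓; |VH| = 29.90 ✓; ∠VHE = 129.2° ✓; |HE| = 23.40 ✓; ∠(HE, EP) = 85.70° ✗; |EP| = 24.60 ✓.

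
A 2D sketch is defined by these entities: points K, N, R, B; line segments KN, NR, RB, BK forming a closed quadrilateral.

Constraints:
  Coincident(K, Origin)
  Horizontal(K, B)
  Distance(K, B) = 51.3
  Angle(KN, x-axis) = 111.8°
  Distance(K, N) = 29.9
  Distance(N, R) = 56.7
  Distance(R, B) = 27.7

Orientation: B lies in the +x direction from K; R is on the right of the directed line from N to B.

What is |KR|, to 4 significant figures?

30.68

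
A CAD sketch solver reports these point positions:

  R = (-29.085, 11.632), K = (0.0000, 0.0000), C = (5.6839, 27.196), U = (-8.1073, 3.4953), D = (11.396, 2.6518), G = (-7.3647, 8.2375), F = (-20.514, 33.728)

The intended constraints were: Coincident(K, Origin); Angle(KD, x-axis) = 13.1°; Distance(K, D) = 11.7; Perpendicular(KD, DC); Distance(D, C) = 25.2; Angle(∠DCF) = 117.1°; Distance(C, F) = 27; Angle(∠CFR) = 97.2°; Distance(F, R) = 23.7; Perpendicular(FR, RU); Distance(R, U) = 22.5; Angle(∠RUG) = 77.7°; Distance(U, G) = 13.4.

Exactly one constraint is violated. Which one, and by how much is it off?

Distance(U, G) = 13.4 — off by 8.60.

K = (0.00, 0.00) ✓; KD at 13.10° ✓; |KD| = 11.70 ✓; ∠(KD, DC) = 90.00° ✓; |DC| = 25.20 ✓; ∠DCF = 117.1° ✓; |CF| = 27.00 ✓; ∠CFR = 97.20° ✓; |FR| = 23.70 ✓; ∠(FR, RU) = 90.00° ✓; |RU| = 22.50 ✓; ∠RUG = 77.70° ✓; |UG| = 4.800 ✗.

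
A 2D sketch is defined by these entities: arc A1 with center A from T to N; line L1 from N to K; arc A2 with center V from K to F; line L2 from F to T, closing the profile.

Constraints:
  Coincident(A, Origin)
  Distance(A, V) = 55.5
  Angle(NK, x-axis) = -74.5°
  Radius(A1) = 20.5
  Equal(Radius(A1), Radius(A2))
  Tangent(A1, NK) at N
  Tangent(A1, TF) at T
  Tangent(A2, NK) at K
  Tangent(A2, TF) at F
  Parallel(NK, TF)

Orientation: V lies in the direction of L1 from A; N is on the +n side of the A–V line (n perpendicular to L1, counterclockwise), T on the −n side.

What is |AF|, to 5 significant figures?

59.165

The slot axis is L1's direction at -74.5°, so u = (cos -74.5°, sin -74.5°) = (0.26724, -0.96363) and n = (−sin -74.5°, cos -74.5°) = (0.96363, 0.26724). A is at the origin and V lies 55.5 along u from A, so V = 55.5·u = (14.832, -53.481). Tangency of A1 to both parallel lines with radius 20.5 puts N and T at A ± 20.5·n: N = (19.754, 5.4784), T = (-19.754, -5.4784). Equal radii place K and F the same way about V: K = V + 20.5·n = (34.586, -48.003), F = V − 20.5·n = (-4.9227, -58.960). Then |AF| = |F − A| = 59.165.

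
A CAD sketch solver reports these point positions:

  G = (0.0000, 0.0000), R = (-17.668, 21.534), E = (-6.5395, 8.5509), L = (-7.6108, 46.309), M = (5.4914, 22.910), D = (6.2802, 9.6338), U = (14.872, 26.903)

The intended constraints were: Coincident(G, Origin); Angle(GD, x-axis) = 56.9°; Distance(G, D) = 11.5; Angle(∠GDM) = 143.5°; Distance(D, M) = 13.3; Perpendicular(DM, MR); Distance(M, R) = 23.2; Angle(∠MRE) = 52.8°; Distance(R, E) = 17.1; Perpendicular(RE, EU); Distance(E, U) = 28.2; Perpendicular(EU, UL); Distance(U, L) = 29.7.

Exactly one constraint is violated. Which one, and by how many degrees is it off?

Perpendicular(EU, UL) — off by 8.60°.

G = (0.00, 0.00) ✓; GD at 56.90° ✓; |GD| = 11.50 ✓; ∠GDM = 143.5° ✓; |DM| = 13.30 ✓; ∠(DM, MR) = 90.00° ✓; |MR| = 23.20 ✓; ∠MRE = 52.80° ✓; |RE| = 17.10 ✓; ∠(RE, EU) = 90.00° ✓; |EU| = 28.20 ✓; ∠(EU, UL) = 98.60° ✗; |UL| = 29.70 ✓.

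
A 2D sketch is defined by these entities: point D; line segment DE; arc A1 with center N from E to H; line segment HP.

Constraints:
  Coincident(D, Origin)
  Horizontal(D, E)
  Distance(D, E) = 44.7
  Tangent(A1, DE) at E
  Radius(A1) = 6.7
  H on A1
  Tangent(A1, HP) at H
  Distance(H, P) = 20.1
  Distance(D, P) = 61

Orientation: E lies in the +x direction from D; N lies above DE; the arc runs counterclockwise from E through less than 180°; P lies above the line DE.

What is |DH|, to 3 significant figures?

51.5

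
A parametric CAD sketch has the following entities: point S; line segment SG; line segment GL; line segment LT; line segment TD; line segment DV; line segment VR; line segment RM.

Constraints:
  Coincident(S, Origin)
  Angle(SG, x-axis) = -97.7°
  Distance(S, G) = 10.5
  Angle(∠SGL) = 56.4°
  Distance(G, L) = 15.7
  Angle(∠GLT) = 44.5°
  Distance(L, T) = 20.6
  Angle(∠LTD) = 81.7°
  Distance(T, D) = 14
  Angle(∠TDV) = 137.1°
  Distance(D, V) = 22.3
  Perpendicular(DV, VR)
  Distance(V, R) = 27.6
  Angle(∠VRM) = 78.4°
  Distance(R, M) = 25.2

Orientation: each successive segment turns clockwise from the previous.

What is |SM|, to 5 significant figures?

9.0490

S is at the origin; SG runs at -97.7° with length 10.5, so G = (-1.4069, -10.405). ∠SGL = 56.4° gives GL at 138.70° from the x-axis; with |GL| = 15.7, L = (-13.202, -0.043297). ∠GLT = 44.5° gives LT at 3.2000° from the x-axis; with |LT| = 20.6, T = (7.3662, 1.1066). ∠LTD = 81.7° gives TD at -95.100° from the x-axis; with |TD| = 14.0, D = (6.1217, -12.838). ∠TDV = 137.1° gives DV at -138.00° from the x-axis; with |DV| = 22.3, V = (-10.450, -27.760). DV is perpendicular to VR, so VR runs at 132.00°; with |VR| = 27.6, R = (-28.918, -7.2488). ∠VRM = 78.4° gives RM at 30.400° from the x-axis; with |RM| = 25.2, M = (-7.1831, 5.5033). Then |SM| = |M − S| = 9.0490.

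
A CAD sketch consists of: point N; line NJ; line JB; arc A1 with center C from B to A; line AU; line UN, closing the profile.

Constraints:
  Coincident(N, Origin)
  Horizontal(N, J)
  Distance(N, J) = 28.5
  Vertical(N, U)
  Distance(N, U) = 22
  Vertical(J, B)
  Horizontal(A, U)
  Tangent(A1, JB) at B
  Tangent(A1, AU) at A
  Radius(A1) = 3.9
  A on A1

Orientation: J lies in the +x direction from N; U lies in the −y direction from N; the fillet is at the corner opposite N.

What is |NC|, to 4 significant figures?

30.54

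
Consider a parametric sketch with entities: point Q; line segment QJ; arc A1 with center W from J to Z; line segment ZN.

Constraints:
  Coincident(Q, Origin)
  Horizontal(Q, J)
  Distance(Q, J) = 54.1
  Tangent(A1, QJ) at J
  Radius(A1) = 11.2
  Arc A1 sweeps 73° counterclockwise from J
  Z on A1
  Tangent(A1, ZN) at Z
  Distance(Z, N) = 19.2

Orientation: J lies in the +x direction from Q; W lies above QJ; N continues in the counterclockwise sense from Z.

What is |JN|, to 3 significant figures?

30.9

Q is at the origin; QJ is horizontal with |QJ| = 54.1 and J on the +x side, so J = (54.1, 0.00). A1 meets QJ tangentially, so WJ is at right angles to QJ, so W = J + (0, 11.2) = (54.1, 11.2). On A1, J sits at bearing -90° from W; a 73° counterclockwise sweep puts Z at bearing -17°, so Z = W + 11.2·(cos -17°, sin -17°) = (64.8, 7.93). A1 meets ZN tangentially, so WZ is at right angles to ZN, so ZN runs along (−sin -17°, cos -17°); with |ZN| = 19.2, N = (70.4, 26.3). Then |JN| = |N − J| = 30.9.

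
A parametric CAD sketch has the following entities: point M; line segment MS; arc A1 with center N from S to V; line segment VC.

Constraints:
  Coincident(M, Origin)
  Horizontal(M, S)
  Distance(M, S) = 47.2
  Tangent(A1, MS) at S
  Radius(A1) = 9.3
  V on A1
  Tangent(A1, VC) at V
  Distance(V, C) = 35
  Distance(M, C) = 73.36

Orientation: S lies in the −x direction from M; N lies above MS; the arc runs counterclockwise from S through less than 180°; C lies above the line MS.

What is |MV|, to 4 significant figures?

42.07

Checks: M = (0.00, 0.00) ✓; |NV| = 9.300 ✓; ∠(NV, VC) = 90.00° ✓; |VC| = 35.00 ✓; |MC| = 73.36 ✓.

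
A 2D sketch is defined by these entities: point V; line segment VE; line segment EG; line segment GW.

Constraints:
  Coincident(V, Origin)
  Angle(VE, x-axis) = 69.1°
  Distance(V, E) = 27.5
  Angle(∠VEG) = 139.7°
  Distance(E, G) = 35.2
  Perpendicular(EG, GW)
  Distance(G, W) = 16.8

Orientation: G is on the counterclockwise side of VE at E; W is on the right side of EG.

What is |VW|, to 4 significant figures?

65.97

V is at the origin; VE runs at 69.1° with length 27.5, so E = 27.5·(cos 69.1°, sin 69.1°) = (9.810, 25.69). ∠VEG = 139.7°, so EG runs at 69.1° + (180° − 139.7°) = 109.4° from the x-axis; with |EG| = 35.2, G = E + 35.2·(cos 109.4°, sin 109.4°) = (-1.882, 58.89). EG ⟂ GW; with |GW| = 16.8 on the right of EG, W = G + 16.8·(0.9432, 0.3322) = (13.96, 64.47). Then |VW| = |W − V| = 65.97.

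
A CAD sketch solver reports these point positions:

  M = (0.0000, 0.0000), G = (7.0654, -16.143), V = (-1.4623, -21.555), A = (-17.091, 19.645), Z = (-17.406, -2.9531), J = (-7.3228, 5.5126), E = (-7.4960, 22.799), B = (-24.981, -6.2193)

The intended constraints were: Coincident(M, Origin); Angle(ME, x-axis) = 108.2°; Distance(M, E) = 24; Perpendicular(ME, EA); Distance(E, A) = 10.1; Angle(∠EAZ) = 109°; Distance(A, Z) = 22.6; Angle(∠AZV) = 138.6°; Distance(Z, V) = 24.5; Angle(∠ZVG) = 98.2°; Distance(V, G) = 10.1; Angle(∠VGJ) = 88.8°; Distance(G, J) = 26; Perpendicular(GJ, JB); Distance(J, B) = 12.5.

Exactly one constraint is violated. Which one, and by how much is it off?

Distance(J, B) = 12.5 — off by 8.70.

M = (0.00, 0.00) ✓; ME at 108.2° ✓; |ME| = 24.00 ✓; ∠(ME, EA) = 90.00° ✓; |EA| = 10.10 ✓; ∠EAZ = 109.0° ✓; |AZ| = 22.60 ✓; ∠AZV = 138.6° ✓; |ZV| = 24.50 ✓; ∠ZVG = 98.20° ✓; |VG| = 10.10 ✓; ∠VGJ = 88.80° ✓; |GJ| = 26.00 ✓; ∠(GJ, JB) = 90.00° ✓; |JB| = 21.20 ✗.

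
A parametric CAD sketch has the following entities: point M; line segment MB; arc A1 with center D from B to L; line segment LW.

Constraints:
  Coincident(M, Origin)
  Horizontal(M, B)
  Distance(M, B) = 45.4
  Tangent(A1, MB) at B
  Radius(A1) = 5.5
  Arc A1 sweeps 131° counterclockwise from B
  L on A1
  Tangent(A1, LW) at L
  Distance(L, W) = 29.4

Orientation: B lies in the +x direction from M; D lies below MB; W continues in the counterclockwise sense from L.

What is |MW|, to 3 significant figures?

68.1

On A1, B sits at bearing 90° from D; a 131° counterclockwise sweep puts L at bearing 221°, so L = D + 5.5·(cos 221°, sin 221°) = (41.2, -9.11). A1 meets LW tangentially, so DL is at right angles to LW, so LW runs along (−sin 221°, cos 221°); with |LW| = 29.4, W = (60.5, -31.3). Then |MW| = |W − M| = 68.1.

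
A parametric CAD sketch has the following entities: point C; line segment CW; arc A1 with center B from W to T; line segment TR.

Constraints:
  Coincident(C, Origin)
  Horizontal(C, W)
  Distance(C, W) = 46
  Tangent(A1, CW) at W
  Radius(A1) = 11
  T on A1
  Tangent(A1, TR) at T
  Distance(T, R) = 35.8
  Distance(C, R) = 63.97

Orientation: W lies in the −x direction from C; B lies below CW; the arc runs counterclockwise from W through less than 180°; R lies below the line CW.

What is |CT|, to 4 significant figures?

58.17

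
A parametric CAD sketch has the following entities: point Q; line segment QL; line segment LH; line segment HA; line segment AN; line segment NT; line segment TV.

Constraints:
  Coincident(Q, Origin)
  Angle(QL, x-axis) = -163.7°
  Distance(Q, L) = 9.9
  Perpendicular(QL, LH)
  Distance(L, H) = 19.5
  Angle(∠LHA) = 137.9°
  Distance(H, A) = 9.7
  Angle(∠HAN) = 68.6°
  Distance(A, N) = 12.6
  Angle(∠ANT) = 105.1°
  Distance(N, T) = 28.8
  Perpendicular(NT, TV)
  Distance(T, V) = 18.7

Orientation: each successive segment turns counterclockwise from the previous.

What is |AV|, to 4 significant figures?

32.74

∠ANT = 105.1° gives NT at 154.7° from the x-axis; with |NT| = 28.8, T = (-19.57, -1.869). The perpendicularity gives TV at right angles to NT, so TV runs at -115.3°; with |TV| = 18.7, V = (-27.57, -18.78). Then |AV| = |V − A| = 32.74.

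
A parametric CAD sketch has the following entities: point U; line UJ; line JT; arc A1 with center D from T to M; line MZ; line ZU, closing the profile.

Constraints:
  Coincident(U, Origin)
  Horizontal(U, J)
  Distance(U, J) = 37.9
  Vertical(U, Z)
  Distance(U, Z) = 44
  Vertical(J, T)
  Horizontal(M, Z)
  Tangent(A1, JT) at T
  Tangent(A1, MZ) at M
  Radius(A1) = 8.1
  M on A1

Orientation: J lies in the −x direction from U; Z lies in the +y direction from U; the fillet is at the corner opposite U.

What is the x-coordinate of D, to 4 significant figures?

-29.80

UZ is vertical with |UZ| = 44.0 and Z on the +y side, so Z = (0.000, 44.00). The virtual corner opposite U is at (-37.90, 44.00). Tangency of A1 to JT means the radius DT is perpendicular to JT and the tangent condition forces DM to be normal to MZ, with radius 8.1, so the center D sits 8.1 in from both sides at D = (-29.80, 35.90). So D.x = -29.80.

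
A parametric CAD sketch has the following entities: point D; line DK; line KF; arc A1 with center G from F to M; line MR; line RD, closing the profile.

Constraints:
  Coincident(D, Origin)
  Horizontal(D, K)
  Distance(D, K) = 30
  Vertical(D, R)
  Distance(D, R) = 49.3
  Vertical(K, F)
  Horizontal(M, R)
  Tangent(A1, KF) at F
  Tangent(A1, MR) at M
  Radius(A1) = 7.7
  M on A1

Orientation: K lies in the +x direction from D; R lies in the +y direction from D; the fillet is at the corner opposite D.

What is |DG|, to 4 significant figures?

47.20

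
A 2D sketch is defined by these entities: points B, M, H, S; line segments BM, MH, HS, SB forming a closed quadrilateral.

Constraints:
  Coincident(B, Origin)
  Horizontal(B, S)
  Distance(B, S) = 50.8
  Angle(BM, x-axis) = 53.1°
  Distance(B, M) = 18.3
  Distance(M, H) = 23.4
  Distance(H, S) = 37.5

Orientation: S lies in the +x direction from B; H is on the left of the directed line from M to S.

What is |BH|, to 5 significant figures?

41.491

Checks: B.y = 0.00, S.y = 0.00 ✓; |MH| = 23.40 ✓; |HS| = 37.50 ✓.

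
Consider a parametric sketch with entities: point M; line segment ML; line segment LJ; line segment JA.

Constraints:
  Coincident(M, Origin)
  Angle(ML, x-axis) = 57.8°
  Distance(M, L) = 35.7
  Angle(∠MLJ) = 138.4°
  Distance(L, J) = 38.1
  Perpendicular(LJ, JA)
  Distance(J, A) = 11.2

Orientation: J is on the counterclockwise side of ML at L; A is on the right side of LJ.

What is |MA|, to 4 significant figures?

73.60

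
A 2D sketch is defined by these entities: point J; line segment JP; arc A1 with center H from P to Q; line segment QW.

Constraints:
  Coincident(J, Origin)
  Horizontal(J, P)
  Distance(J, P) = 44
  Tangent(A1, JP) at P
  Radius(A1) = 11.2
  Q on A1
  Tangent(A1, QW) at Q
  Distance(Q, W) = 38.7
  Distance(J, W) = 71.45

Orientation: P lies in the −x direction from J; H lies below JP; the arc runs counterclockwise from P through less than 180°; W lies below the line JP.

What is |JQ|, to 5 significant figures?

56.542

Checks: |HQ| = 11.20 ✓; ∠(HQ, QW) = 90.00° ✓; |QW| = 38.70 ✓; |JW| = 71.45 ✓.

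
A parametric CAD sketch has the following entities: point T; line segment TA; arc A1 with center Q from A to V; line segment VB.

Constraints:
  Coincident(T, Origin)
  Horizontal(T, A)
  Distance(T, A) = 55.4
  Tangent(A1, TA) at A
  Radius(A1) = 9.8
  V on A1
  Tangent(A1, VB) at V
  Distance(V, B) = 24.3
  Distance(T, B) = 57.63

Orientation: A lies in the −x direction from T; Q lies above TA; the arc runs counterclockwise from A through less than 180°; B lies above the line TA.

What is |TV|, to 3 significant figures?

46.7

Checks: |QV| = 9.800 ✓; ∠(QV, VB) = 90.00° ✓; |VB| = 24.30 ✓; |TB| = 57.63 ✓.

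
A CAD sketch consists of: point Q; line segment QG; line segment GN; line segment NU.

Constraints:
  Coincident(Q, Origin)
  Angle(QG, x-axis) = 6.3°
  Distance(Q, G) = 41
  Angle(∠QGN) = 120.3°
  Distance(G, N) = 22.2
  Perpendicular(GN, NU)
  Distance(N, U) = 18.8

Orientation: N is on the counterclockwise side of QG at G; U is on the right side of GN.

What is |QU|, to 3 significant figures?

69.1

∠QGN = 120.3°, so GN runs at 6.3° + (180° − 120.3°) = 66.0° from the x-axis; with |GN| = 22.2, N = G + 22.2·(cos 66.0°, sin 66.0°) = (49.8, 24.8). The perpendicularity gives NU at right angles to GN; with |NU| = 18.8 on the right of GN, U = N + 18.8·(0.914, -0.407) = (67.0, 17.1). Then |QU| = |U − Q| = 69.1.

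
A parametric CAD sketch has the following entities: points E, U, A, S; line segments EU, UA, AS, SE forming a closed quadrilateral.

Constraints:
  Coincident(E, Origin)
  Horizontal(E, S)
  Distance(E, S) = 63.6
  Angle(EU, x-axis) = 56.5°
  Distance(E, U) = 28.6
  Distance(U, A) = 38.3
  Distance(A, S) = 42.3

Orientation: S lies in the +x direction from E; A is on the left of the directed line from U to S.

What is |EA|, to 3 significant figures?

64.5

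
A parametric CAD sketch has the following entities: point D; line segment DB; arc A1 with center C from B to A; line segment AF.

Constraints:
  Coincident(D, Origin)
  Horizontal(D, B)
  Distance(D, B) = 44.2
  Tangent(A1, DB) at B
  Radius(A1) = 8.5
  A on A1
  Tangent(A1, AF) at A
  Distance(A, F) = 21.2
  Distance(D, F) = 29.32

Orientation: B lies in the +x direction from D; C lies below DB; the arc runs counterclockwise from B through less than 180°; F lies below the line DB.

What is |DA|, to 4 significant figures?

38.19

Checks: ∠(CB, BD) = 90.00° ✓; |CB| = 8.500 ✓; |CA| = 8.500 ✓; ∠(CA, AF) = 90.00° ✓; |AF| = 21.20 ✓; |DF| = 29.32 ✓.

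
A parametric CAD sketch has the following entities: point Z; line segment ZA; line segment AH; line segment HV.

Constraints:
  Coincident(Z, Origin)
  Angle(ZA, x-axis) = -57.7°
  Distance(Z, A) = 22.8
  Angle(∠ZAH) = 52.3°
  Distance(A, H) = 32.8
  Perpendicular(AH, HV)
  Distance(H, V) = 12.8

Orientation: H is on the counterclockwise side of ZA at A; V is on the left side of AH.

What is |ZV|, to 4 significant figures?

19.57

Z is at the origin; ZA runs at -57.7° with length 22.8, so A = 22.8·(cos -57.7°, sin -57.7°) = (12.18, -19.27). ∠ZAH = 52.3°, so AH runs at -57.7° + (180° − 52.3°) = 70.00° from the x-axis; with |AH| = 32.8, H = A + 32.8·(cos 70.00°, sin 70.00°) = (23.40, 11.55). AH is perpendicular to HV; with |HV| = 12.8 on the left of AH, V = H + 12.8·(-0.9397, 0.3420) = (11.37, 15.93). Then |ZV| = |V − Z| = 19.57.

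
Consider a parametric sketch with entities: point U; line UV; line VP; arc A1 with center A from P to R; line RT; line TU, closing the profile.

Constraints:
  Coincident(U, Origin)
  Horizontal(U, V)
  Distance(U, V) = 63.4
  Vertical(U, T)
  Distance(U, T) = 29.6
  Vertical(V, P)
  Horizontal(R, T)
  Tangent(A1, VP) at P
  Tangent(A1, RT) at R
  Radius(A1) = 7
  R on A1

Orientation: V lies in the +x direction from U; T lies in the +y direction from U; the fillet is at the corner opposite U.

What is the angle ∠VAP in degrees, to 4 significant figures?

72.79°

U is at the origin; UV is horizontal with |UV| = 63.4 and V on the +x side, so V = (63.40, 0.000). UT is vertical with |UT| = 29.6 and T on the +y side, so T = (0.000, 29.60). The virtual corner opposite U is at (63.40, 29.60). A1 meets VP tangentially, so AP is at right angles to VP and since A1 is tangent to RT there, AR ⟂ RT, with radius 7.0, so the center A sits 7.0 in from both sides at A = (56.40, 22.60). That places the tangent points at P = (63.40, 22.60) on VP and R = (56.40, 29.60) on RT. Then cos ∠VAP = AV·AP / (|AV||AP|), giving 72.79°.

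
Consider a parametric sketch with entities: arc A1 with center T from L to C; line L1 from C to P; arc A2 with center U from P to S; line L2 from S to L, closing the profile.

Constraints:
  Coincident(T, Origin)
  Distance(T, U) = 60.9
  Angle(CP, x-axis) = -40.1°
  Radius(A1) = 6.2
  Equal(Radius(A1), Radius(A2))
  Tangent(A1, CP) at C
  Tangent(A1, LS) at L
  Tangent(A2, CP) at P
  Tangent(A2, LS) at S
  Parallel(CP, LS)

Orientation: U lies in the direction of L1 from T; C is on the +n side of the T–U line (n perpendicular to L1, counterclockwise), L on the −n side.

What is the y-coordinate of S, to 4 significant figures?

-43.97

Tangency of A1 to both parallel lines with radius 6.2 puts C and L at T ± 6.2·n: C = (3.994, 4.743), L = (-3.994, -4.743). Equal radii place P and S the same way about U: P = U + 6.2·n = (50.58, -34.48), S = U − 6.2·n = (42.59, -43.97). So S.y = -43.97.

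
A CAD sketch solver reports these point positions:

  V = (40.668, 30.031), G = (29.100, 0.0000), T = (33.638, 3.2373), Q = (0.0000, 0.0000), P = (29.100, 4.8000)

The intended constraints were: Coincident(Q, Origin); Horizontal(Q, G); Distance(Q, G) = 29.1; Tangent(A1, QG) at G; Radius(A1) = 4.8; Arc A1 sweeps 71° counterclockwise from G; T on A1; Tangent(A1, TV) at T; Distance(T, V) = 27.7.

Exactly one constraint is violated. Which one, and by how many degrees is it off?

Tangent(A1, TV) at T — off by 4.30°.

Q = (0.00, 0.00) ✓; Q.y = 0.00, G.y = 0.00 ✓; |QG| = 29.10 ✓; ∠(PG, GQ) = 90.00° ✓; |PG| = 4.800 ✓; bearing(P→T) − bearing(P→G) = 71.00° ✓; |PT| = 4.800 ✓; ∠(PT, TV) = 85.70° ✗; |TV| = 27.70 ✓.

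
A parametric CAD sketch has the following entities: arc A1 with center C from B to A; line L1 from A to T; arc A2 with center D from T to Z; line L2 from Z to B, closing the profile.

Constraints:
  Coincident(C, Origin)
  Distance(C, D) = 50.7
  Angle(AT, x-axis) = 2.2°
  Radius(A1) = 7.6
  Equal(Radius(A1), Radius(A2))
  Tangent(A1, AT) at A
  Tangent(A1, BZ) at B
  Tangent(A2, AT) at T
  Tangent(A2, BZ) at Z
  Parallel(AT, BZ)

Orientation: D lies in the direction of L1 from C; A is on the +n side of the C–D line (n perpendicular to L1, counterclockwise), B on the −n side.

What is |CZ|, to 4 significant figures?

51.27

The slot axis is L1's direction at 2.2°, so u = (cos 2.2°, sin 2.2°) = (0.9993, 0.03839) and n = (−sin 2.2°, cos 2.2°) = (-0.03839, 0.9993). C is at the origin and D lies 50.7 along u from C, so D = 50.7·u = (50.66, 1.946). Tangency of A1 to both parallel lines with radius 7.6 puts A and B at C ± 7.6·n: A = (-0.2917, 7.594), B = (0.2917, -7.594). Equal radii place T and Z the same way about D: T = D + 7.6·n = (50.37, 9.541), Z = D − 7.6·n = (50.95, -5.648). Then |CZ| = |Z − C| = 51.27.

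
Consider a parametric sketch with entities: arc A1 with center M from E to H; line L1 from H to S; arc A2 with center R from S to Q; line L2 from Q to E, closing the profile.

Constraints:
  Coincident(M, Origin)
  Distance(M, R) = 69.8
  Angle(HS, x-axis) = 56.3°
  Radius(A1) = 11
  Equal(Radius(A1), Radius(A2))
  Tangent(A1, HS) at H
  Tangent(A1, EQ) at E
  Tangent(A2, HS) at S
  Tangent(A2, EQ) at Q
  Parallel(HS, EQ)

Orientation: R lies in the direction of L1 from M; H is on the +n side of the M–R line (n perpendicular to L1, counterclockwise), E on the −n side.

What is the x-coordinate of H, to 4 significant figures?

-9.151

The slot axis is L1's direction at 56.3°, so u = (cos 56.3°, sin 56.3°) = (0.5548, 0.8320) and n = (−sin 56.3°, cos 56.3°) = (-0.8320, 0.5548). M is at the origin and R lies 69.8 along u from M, so R = 69.8·u = (38.73, 58.07). Tangency of A1 to both parallel lines with radius 11.0 puts H and E at M ± 11.0·n: H = (-9.151, 6.103), E = (9.151, -6.103). So H.x = -9.151.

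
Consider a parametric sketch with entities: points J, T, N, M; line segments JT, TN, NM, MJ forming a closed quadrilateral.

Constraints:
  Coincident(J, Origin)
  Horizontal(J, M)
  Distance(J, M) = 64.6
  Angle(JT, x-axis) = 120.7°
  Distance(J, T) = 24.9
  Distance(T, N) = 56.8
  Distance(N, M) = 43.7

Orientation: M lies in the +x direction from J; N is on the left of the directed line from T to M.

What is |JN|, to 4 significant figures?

56.03

J is at the origin; JM is horizontal with |JM| = 64.6 and M in +x, so M = (64.6, 0). JT runs at 120.7° with |JT| = 24.9, so T = (-12.71, 21.41). N is determined by |TN| = 56.8 and |NM| = 43.7 together: it lies at the intersection of circle(T, 56.8) and circle(M, 43.7). With |TM| = 80.22, the foot of the radical line on TM is 48.32 from T and the perpendicular offset is √(56.8² − 48.32²) = 29.86. Taking the left-of-TM solution: N = (41.82, 37.29).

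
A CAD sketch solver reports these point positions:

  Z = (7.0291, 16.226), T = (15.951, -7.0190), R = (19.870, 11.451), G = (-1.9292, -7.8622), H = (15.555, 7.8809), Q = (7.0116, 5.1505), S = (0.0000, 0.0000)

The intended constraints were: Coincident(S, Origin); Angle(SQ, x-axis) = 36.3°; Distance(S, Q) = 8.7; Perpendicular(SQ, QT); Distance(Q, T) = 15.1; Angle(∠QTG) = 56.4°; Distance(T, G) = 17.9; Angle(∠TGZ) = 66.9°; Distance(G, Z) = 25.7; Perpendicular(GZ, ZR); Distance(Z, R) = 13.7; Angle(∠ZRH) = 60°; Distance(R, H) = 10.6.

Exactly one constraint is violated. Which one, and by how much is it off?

Distance(R, H) = 10.6 — off by 5.00.

S = (0.00, 0.00) ✓; SQ at 36.30° ✓; |SQ| = 8.700 ✓; ∠(SQ, QT) = 90.00° ✓; |QT| = 15.10 ✓; ∠QTG = 56.40° ✓; |TG| = 17.90 ✓; ∠TGZ = 66.90° ✓; |GZ| = 25.70 ✓; ∠(GZ, ZR) = 90.00° ✓; |ZR| = 13.70 ✓; ∠ZRH = 60.00° ✓; |RH| = 5.600 ✗.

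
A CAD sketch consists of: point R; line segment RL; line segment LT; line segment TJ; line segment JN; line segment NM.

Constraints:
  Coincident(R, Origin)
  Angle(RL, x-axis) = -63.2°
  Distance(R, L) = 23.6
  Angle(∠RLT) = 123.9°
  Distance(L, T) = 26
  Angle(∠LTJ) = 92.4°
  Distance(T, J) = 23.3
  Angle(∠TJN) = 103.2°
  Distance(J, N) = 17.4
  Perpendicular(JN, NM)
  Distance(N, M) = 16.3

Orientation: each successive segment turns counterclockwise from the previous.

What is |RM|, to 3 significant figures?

20.4

R is at the origin; RL runs at -63.2° with length 23.6, so L = (10.6, -21.1). ∠RLT = 123.9° gives LT at -7.10° from the x-axis; with |LT| = 26.0, T = (36.4, -24.3). ∠LTJ = 92.4° gives TJ at 80.5° from the x-axis; with |TJ| = 23.3, J = (40.3, -1.30). ∠TJN = 103.2° gives JN at 157° from the x-axis; with |JN| = 17.4, N = (24.2, 5.42). JN is perpendicular to NM, so NM runs at -113°; with |NM| = 16.3, M = (17.9, -9.62). Then |RM| = |M − R| = 20.4.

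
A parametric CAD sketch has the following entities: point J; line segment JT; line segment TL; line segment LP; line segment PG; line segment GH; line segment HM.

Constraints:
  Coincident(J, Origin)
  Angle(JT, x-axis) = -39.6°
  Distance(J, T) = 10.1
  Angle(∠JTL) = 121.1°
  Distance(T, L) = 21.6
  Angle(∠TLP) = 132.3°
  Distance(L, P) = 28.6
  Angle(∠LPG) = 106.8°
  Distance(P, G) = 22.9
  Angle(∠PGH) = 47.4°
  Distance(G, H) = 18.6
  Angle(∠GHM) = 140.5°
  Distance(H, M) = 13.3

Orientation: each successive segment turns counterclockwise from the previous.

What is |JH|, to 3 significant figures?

32.4

∠LPG = 106.8° gives PG at 140° from the x-axis; with |PG| = 22.9, G = (21.7, 41.7). ∠PGH = 47.4° gives GH at -87.2° from the x-axis; with |GH| = 18.6, H = (22.7, 23.1). Then |JH| = |H − J| = 32.4.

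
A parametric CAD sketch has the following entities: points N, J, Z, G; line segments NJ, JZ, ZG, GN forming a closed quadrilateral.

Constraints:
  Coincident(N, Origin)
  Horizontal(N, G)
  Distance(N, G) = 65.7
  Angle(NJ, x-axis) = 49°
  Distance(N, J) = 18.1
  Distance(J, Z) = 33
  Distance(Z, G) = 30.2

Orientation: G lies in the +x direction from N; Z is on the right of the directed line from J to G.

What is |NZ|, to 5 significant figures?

37.525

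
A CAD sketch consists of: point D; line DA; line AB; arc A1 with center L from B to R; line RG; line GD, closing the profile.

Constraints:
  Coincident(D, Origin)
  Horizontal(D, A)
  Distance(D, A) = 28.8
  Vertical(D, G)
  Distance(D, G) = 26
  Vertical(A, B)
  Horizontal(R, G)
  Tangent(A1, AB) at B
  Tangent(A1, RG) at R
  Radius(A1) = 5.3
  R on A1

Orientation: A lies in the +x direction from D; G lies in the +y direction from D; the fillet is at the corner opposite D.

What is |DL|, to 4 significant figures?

31.32

D is at the origin; DA is horizontal with |DA| = 28.8 and A on the +x side, so A = (28.80, 0.000). DG is vertical with |DG| = 26.0 and G on the +y side, so G = (0.000, 26.00). The virtual corner opposite D is at (28.80, 26.00). Since A1 is tangent to AB there, LB ⟂ AB and since A1 is tangent to RG there, LR ⟂ RG, with radius 5.3, so the center L sits 5.3 in from both sides at L = (23.50, 20.70). Then |DL| = |L − D| = 31.32.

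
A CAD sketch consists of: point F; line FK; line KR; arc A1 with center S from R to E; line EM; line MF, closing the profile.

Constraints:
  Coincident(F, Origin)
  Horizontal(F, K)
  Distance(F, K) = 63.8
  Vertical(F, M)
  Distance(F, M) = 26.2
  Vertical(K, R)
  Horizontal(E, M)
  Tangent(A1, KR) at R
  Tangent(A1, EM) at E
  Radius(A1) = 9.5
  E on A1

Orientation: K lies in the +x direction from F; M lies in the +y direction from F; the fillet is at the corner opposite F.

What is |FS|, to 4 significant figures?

56.81

F is at the origin; F and K share the same y with |FK| = 63.8 and K on the +x side, so K = (63.80, 0.000). FM is vertical with |FM| = 26.2 and M on the +y side, so M = (0.000, 26.20). The virtual corner opposite F is at (63.80, 26.20). The tangent condition forces SR to be normal to KR and since A1 is tangent to EM there, SE ⟂ EM, with radius 9.5, so the center S sits 9.5 in from both sides at S = (54.30, 16.70). Then |FS| = |S − F| = 56.81.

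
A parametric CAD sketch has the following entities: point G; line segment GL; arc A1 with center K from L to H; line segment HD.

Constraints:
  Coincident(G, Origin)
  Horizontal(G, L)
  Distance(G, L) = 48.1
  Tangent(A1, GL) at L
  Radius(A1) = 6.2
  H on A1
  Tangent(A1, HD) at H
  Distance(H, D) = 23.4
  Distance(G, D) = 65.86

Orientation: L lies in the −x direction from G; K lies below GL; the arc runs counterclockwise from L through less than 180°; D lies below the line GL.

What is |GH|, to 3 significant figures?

54.3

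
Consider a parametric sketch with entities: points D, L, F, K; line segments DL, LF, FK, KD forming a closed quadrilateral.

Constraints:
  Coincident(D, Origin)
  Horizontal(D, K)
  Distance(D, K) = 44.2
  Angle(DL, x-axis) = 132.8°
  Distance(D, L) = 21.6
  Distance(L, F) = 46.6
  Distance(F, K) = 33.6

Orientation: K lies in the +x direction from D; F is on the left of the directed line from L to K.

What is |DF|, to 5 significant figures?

42.367

Checks: |LF| = 46.60 ✓; |FK| = 33.60 ✓.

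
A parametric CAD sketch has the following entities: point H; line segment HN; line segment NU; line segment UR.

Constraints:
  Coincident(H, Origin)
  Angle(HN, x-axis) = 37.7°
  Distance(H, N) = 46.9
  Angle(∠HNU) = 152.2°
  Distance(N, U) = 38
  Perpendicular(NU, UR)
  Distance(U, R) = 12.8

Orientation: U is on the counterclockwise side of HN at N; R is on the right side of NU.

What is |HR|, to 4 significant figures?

86.72

H is at the origin; HN runs at 37.7° with length 46.9, so N = 46.9·(cos 37.7°, sin 37.7°) = (37.11, 28.68). ∠HNU = 152.2°, so NU runs at 37.7° + (180° − 152.2°) = 65.50° from the x-axis; with |NU| = 38.0, U = N + 38.0·(cos 65.50°, sin 65.50°) = (52.87, 63.26). The perpendicularity gives UR at right angles to NU; with |UR| = 12.8 on the right of NU, R = U + 12.8·(0.9100, -0.4147) = (64.51, 57.95). Then |HR| = |R − H| = 86.72.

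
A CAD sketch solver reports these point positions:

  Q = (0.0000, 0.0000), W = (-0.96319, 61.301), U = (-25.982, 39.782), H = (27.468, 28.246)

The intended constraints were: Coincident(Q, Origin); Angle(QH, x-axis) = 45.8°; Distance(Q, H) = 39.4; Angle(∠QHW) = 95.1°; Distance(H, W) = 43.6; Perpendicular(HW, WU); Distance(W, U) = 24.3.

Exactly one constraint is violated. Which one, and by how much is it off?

Distance(W, U) = 24.3 — off by 8.70.

Q = (0.00, 0.00) ✓; QH at 45.80° ✓; |QH| = 39.40 ✓; ∠QHW = 95.10° ✓; |HW| = 43.60 ✓; ∠(HW, WU) = 90.00° ✓; |WU| = 33.00 ✗.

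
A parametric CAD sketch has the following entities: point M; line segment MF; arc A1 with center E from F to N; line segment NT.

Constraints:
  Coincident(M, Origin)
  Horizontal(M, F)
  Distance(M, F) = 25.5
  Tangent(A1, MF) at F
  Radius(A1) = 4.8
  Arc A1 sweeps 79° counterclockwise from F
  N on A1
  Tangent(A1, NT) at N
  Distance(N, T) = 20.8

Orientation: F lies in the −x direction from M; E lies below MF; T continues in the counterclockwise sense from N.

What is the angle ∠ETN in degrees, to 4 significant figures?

12.99°

On A1, F sits at bearing 90° from E; a 79° counterclockwise sweep puts N at bearing 169°, so N = E + 4.8·(cos 169°, sin 169°) = (-30.21, -3.884). The tangent condition forces EN to be normal to NT, so NT runs along (−sin 169°, cos 169°); with |NT| = 20.8, T = (-34.18, -24.30). Then cos ∠ETN = TE·TN / (|TE||TN|), giving 12.99°.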